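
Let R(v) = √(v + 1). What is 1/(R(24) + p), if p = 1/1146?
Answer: 1146/5731 ≈ 0.19997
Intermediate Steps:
R(v) = √(1 + v)
p = 1/1146 ≈ 0.00087260
1/(R(24) + p) = 1/(√(1 + 24) + 1/1146) = 1/(√25 + 1/1146) = 1/(5 + 1/1146) = 1/(5731/1146) = 1146/5731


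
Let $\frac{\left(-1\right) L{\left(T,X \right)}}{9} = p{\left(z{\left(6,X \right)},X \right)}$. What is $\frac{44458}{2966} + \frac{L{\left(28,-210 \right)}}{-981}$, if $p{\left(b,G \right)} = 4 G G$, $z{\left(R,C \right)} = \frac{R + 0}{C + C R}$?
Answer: $\frac{264024161}{161647} \approx 1633.3$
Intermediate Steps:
$z{\left(R,C \right)} = \frac{R}{C + C R}$
$p{\left(b,G \right)} = 4 G^{2}$
$L{\left(T,X \right)} = - 36 X^{2}$ ($L{\left(T,X \right)} = - 9 \cdot 4 X^{2} = - 36 X^{2}$)
$\frac{44458}{2966} + \frac{L{\left(28,-210 \right)}}{-981} = \frac{44458}{2966} + \frac{\left(-36\right) \left(-210\right)^{2}}{-981} = 44458 \cdot \frac{1}{2966} + \left(-36\right) 44100 \left(- \frac{1}{981}\right) = \frac{22229}{1483} - - \frac{176400}{109} = \frac{22229}{1483} + \frac{176400}{109} = \frac{264024161}{161647}$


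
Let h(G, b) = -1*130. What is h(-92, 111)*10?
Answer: -1300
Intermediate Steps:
h(G, b) = -130
h(-92, 111)*10 = -130*10 = -1300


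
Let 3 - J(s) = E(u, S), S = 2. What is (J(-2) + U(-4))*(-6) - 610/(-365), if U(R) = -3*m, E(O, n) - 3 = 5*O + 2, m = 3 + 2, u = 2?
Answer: 11948/73 ≈ 163.67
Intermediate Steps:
m = 5
E(O, n) = 5 + 5*O (E(O, n) = 3 + (5*O + 2) = 3 + (2 + 5*O) = 5 + 5*O)
J(s) = -12 (J(s) = 3 - (5 + 5*2) = 3 - (5 + 10) = 3 - 1*15 = 3 - 15 = -12)
U(R) = -15 (U(R) = -3*5 = -15)
(J(-2) + U(-4))*(-6) - 610/(-365) = (-12 - 15)*(-6) - 610/(-365) = -27*(-6) - 610*(-1/365) = 162 + 122/73 = 11948/73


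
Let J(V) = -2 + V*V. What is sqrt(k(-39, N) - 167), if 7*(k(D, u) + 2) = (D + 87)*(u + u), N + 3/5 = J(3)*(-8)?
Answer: I*sqrt(1157905)/35 ≈ 30.745*I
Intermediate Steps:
J(V) = -2 + V**2
N = -283/5 (N = -3/5 + (-2 + 3**2)*(-8) = -3/5 + (-2 + 9)*(-8) = -3/5 + 7*(-8) = -3/5 - 56 = -283/5 ≈ -56.600)
k(D, u) = -2 + 2*u*(87 + D)/7 (k(D, u) = -2 + ((D + 87)*(u + u))/7 = -2 + ((87 + D)*(2*u))/7 = -2 + (2*u*(87 + D))/7 = -2 + 2*u*(87 + D)/7)
sqrt(k(-39, N) - 167) = sqrt((-2 + (174/7)*(-283/5) + (2/7)*(-39)*(-283/5)) - 167) = sqrt((-2 - 49242/35 + 22074/35) - 167) = sqrt(-27238/35 - 167) = sqrt(-33083/35) = I*sqrt(1157905)/35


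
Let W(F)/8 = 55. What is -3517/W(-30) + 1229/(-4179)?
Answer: -15238303/1838760 ≈ -8.2873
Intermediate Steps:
W(F) = 440 (W(F) = 8*55 = 440)
-3517/W(-30) + 1229/(-4179) = -3517/440 + 1229/(-4179) = -3517*1/440 + 1229*(-1/4179) = -3517/440 - 1229/4179 = -15238303/1838760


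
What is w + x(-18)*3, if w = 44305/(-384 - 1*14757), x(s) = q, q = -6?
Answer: -316843/15141 ≈ -20.926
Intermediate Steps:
x(s) = -6
w = -44305/15141 (w = 44305/(-384 - 14757) = 44305/(-15141) = 44305*(-1/15141) = -44305/15141 ≈ -2.9262)
w + x(-18)*3 = -44305/15141 - 6*3 = -44305/15141 - 18 = -316843/15141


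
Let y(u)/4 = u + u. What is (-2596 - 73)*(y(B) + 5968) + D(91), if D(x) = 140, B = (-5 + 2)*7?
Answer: -15480060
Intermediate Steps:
B = -21 (B = -3*7 = -21)
y(u) = 8*u (y(u) = 4*(u + u) = 4*(2*u) = 8*u)
(-2596 - 73)*(y(B) + 5968) + D(91) = (-2596 - 73)*(8*(-21) + 5968) + 140 = -2669*(-168 + 5968) + 140 = -2669*5800 + 140 = -15480200 + 140 = -15480060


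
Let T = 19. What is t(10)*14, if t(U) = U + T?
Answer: 406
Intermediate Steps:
t(U) = 19 + U (t(U) = U + 19 = 19 + U)
t(10)*14 = (19 + 10)*14 = 29*14 = 406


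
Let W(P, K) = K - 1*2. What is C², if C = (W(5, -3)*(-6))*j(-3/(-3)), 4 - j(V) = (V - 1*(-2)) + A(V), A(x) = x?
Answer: 0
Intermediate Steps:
W(P, K) = -2 + K (W(P, K) = K - 2 = -2 + K)
j(V) = 2 - 2*V (j(V) = 4 - ((V - 1*(-2)) + V) = 4 - ((V + 2) + V) = 4 - ((2 + V) + V) = 4 - (2 + 2*V) = 4 + (-2 - 2*V) = 2 - 2*V)
C = 0 (C = ((-2 - 3)*(-6))*(2 - (-6)/(-3)) = (-5*(-6))*(2 - (-6)*(-1)/3) = 30*(2 - 2*1) = 30*(2 - 2) = 30*0 = 0)
C² = 0² = 0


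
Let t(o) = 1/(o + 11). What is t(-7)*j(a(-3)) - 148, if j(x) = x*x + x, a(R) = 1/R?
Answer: -2665/18 ≈ -148.06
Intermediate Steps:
t(o) = 1/(11 + o)
a(R) = 1/R
j(x) = x + x**2 (j(x) = x**2 + x = x + x**2)
t(-7)*j(a(-3)) - 148 = ((1 + 1/(-3))/(-3))/(11 - 7) - 148 = (-(1 - 1/3)/3)/4 - 148 = (-1/3*2/3)/4 - 148 = (1/4)*(-2/9) - 148 = -1/18 - 148 = -2665/18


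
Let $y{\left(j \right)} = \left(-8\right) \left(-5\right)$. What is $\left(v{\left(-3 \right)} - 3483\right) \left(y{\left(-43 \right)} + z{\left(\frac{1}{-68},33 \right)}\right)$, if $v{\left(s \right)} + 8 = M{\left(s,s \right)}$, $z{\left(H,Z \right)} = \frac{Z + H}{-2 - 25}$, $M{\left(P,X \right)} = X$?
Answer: $- \frac{124381159}{918} \approx -1.3549 \cdot 10^{5}$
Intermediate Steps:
$z{\left(H,Z \right)} = - \frac{H}{27} - \frac{Z}{27}$ ($z{\left(H,Z \right)} = \frac{H + Z}{-27} = \left(H + Z\right) \left(- \frac{1}{27}\right) = - \frac{H}{27} - \frac{Z}{27}$)
$v{\left(s \right)} = -8 + s$
$y{\left(j \right)} = 40$
$\left(v{\left(-3 \right)} - 3483\right) \left(y{\left(-43 \right)} + z{\left(\frac{1}{-68},33 \right)}\right) = \left(\left(-8 - 3\right) - 3483\right) \left(40 - \left(\frac{11}{9} + \frac{1}{27 \left(-68\right)}\right)\right) = \left(-11 - 3483\right) \left(40 - \frac{2243}{1836}\right) = - 3494 \left(40 + \left(\frac{1}{1836} - \frac{11}{9}\right)\right) = - 3494 \left(40 - \frac{2243}{1836}\right) = \left(-3494\right) \frac{71197}{1836} = - \frac{124381159}{918}$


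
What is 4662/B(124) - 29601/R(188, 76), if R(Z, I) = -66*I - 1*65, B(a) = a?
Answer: 13679073/315022 ≈ 43.423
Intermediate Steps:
R(Z, I) = -65 - 66*I (R(Z, I) = -66*I - 65 = -65 - 66*I)
4662/B(124) - 29601/R(188, 76) = 4662/124 - 29601/(-65 - 66*76) = 4662*(1/124) - 29601/(-65 - 5016) = 2331/62 - 29601/(-5081) = 2331/62 - 29601*(-1/5081) = 2331/62 + 29601/5081 = 13679073/315022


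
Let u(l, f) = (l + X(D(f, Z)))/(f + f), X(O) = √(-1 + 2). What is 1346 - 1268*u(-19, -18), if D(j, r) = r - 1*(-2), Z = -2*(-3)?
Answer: 712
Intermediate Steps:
Z = 6
D(j, r) = 2 + r (D(j, r) = r + 2 = 2 + r)
X(O) = 1 (X(O) = √1 = 1)
u(l, f) = (1 + l)/(2*f) (u(l, f) = (l + 1)/(f + f) = (1 + l)/((2*f)) = (1 + l)*(1/(2*f)) = (1 + l)/(2*f))
1346 - 1268*u(-19, -18) = 1346 - 634*(1 - 19)/(-18) = 1346 - 634*(-1)*(-18)/18 = 1346 - 1268*½ = 1346 - 634 = 712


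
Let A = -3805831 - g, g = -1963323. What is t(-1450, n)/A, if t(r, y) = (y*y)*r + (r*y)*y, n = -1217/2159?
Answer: 1073789525/2147111883187 ≈ 0.00050011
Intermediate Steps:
n = -1217/2159 (n = -1217*1/2159 = -1217/2159 ≈ -0.56369)
t(r, y) = 2*r*y² (t(r, y) = y²*r + r*y² = r*y² + r*y² = 2*r*y²)
A = -1842508 (A = -3805831 - 1*(-1963323) = -3805831 + 1963323 = -1842508)
t(-1450, n)/A = (2*(-1450)*(-1217/2159)²)/(-1842508) = (2*(-1450)*(1481089/4661281))*(-1/1842508) = -4295158100/4661281*(-1/1842508) = 1073789525/2147111883187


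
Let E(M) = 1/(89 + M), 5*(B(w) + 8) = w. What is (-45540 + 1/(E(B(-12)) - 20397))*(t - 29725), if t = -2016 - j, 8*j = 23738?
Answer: 50680899050958489/32064064 ≈ 1.5806e+9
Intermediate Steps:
j = 11869/4 (j = (⅛)*23738 = 11869/4 ≈ 2967.3)
B(w) = -8 + w/5
t = -19933/4 (t = -2016 - 1*11869/4 = -2016 - 11869/4 = -19933/4 ≈ -4983.3)
(-45540 + 1/(E(B(-12)) - 20397))*(t - 29725) = (-45540 + 1/(1/(89 + (-8 + (⅕)*(-12))) - 20397))*(-19933/4 - 29725) = (-45540 + 1/(1/(89 + (-8 - 12/5)) - 20397))*(-138833/4) = (-45540 + 1/(1/(89 - 52/5) - 20397))*(-138833/4) = (-45540 + 1/(1/(393/5) - 20397))*(-138833/4) = (-45540 + 1/(5/393 - 20397))*(-138833/4) = (-45540 + 1/(-8016016/393))*(-138833/4) = (-45540 - 393/8016016)*(-138833/4) = -365049369033/8016016*(-138833/4) = 50680899050958489/32064064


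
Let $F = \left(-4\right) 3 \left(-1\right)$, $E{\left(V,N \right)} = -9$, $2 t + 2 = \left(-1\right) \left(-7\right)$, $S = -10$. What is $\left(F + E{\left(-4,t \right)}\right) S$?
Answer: $-30$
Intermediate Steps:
$t = \frac{5}{2}$ ($t = -1 + \frac{\left(-1\right) \left(-7\right)}{2} = -1 + \frac{1}{2} \cdot 7 = -1 + \frac{7}{2} = \frac{5}{2} \approx 2.5$)
$F = 12$ ($F = \left(-12\right) \left(-1\right) = 12$)
$\left(F + E{\left(-4,t \right)}\right) S = \left(12 - 9\right) \left(-10\right) = 3 \left(-10\right) = -30$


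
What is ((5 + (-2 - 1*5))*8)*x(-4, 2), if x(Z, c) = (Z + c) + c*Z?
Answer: 160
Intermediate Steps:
x(Z, c) = Z + c + Z*c (x(Z, c) = (Z + c) + Z*c = Z + c + Z*c)
((5 + (-2 - 1*5))*8)*x(-4, 2) = ((5 + (-2 - 1*5))*8)*(-4 + 2 - 4*2) = ((5 + (-2 - 5))*8)*(-4 + 2 - 8) = ((5 - 7)*8)*(-10) = -2*8*(-10) = -16*(-10) = 160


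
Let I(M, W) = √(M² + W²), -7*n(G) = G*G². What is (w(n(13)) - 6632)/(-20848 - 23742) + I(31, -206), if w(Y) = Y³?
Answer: 10606774149/15294370 + √43397 ≈ 901.83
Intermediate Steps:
n(G) = -G³/7 (n(G) = -G*G²/7 = -G³/7)
(w(n(13)) - 6632)/(-20848 - 23742) + I(31, -206) = ((-⅐*13³)³ - 6632)/(-20848 - 23742) + √(31² + (-206)²) = ((-⅐*2197)³ - 6632)/(-44590) + √(961 + 42436) = ((-2197/7)³ - 6632)*(-1/44590) + √43397 = (-10604499373/343 - 6632)*(-1/44590) + √43397 = -10606774149/343*(-1/44590) + √43397 = 10606774149/15294370 + √43397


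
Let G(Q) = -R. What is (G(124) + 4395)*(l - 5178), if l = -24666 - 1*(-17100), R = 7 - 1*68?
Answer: -56787264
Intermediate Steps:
R = -61 (R = 7 - 68 = -61)
l = -7566 (l = -24666 + 17100 = -7566)
G(Q) = 61 (G(Q) = -1*(-61) = 61)
(G(124) + 4395)*(l - 5178) = (61 + 4395)*(-7566 - 5178) = 4456*(-12744) = -56787264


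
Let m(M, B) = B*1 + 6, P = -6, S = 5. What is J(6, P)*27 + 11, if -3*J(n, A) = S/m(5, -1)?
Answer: 2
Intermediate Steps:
m(M, B) = 6 + B (m(M, B) = B + 6 = 6 + B)
J(n, A) = -⅓ (J(n, A) = -5/(3*(6 - 1)) = -5/(3*5) = -⅓*1 = -⅓)
J(6, P)*27 + 11 = -⅓*27 + 11 = -9 + 11 = 2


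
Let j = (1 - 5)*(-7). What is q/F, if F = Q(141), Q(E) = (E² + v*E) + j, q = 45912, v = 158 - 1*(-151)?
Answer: 22956/31739 ≈ 0.72327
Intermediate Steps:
v = 309 (v = 158 + 151 = 309)
j = 28 (j = -4*(-7) = 28)
Q(E) = 28 + E² + 309*E (Q(E) = (E² + 309*E) + 28 = 28 + E² + 309*E)
F = 63478 (F = 28 + 141² + 309*141 = 28 + 19881 + 43569 = 63478)
q/F = 45912/63478 = 45912*(1/63478) = 22956/31739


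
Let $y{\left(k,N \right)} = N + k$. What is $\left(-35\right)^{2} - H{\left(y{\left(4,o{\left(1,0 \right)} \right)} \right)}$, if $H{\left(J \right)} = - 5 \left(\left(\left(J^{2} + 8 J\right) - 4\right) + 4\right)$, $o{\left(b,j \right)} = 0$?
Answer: $1465$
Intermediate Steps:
$H{\left(J \right)} = - 40 J - 5 J^{2}$ ($H{\left(J \right)} = - 5 \left(\left(-4 + J^{2} + 8 J\right) + 4\right) = - 5 \left(J^{2} + 8 J\right) = - 40 J - 5 J^{2}$)
$\left(-35\right)^{2} - H{\left(y{\left(4,o{\left(1,0 \right)} \right)} \right)} = \left(-35\right)^{2} - - 5 \left(0 + 4\right) \left(8 + \left(0 + 4\right)\right) = 1225 - \left(-5\right) 4 \left(8 + 4\right) = 1225 - \left(-5\right) 4 \cdot 12 = 1225 - -240 = 1225 + 240 = 1465$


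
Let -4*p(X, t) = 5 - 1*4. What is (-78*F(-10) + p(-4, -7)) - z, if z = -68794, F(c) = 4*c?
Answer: 287655/4 ≈ 71914.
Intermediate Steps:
p(X, t) = -1/4 (p(X, t) = -(5 - 1*4)/4 = -(5 - 4)/4 = -1/4*1 = -1/4)
(-78*F(-10) + p(-4, -7)) - z = (-312*(-10) - 1/4) - 1*(-68794) = (-78*(-40) - 1/4) + 68794 = (3120 - 1/4) + 68794 = 12479/4 + 68794 = 287655/4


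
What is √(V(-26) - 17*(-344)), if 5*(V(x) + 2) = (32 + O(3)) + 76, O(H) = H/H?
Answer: √146695/5 ≈ 76.602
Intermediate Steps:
O(H) = 1
V(x) = 99/5 (V(x) = -2 + ((32 + 1) + 76)/5 = -2 + (33 + 76)/5 = -2 + (⅕)*109 = -2 + 109/5 = 99/5)
√(V(-26) - 17*(-344)) = √(99/5 - 17*(-344)) = √(99/5 + 5848) = √(29339/5) = √146695/5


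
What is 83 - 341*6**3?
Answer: -73573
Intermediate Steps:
83 - 341*6**3 = 83 - 341*216 = 83 - 73656 = -73573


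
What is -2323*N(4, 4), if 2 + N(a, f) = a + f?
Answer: -13938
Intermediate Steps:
N(a, f) = -2 + a + f (N(a, f) = -2 + (a + f) = -2 + a + f)
-2323*N(4, 4) = -2323*(-2 + 4 + 4) = -2323*6 = -13938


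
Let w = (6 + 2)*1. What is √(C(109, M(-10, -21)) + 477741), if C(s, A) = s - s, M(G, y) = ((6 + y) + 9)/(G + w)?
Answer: √477741 ≈ 691.19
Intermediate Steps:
w = 8 (w = 8*1 = 8)
M(G, y) = (15 + y)/(8 + G) (M(G, y) = ((6 + y) + 9)/(G + 8) = (15 + y)/(8 + G))
C(s, A) = 0
√(C(109, M(-10, -21)) + 477741) = √(0 + 477741) = √477741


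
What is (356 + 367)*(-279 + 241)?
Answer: -27474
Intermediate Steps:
(356 + 367)*(-279 + 241) = 723*(-38) = -27474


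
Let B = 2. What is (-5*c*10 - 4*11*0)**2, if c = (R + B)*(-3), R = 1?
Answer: 202500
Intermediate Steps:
c = -9 (c = (1 + 2)*(-3) = 3*(-3) = -9)
(-5*c*10 - 4*11*0)**2 = (-5*(-9)*10 - 4*11*0)**2 = (45*10 - 44*0)**2 = (450 + 0)**2 = 450**2 = 202500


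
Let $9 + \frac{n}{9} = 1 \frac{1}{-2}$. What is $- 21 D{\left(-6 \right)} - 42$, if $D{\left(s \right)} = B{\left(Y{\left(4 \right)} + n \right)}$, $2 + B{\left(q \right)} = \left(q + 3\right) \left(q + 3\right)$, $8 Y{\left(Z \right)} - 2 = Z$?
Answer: $- \frac{2245509}{16} \approx -1.4034 \cdot 10^{5}$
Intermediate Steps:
$Y{\left(Z \right)} = \frac{1}{4} + \frac{Z}{8}$
$n = - \frac{171}{2}$ ($n = -81 + 9 \cdot 1 \frac{1}{-2} = -81 + 9 \cdot 1 \left(- \frac{1}{2}\right) = -81 + 9 \left(- \frac{1}{2}\right) = -81 - \frac{9}{2} = - \frac{171}{2} \approx -85.5$)
$B{\left(q \right)} = -2 + \left(3 + q\right)^{2}$ ($B{\left(q \right)} = -2 + \left(q + 3\right) \left(q + 3\right) = -2 + \left(3 + q\right) \left(3 + q\right) = -2 + \left(3 + q\right)^{2}$)
$D{\left(s \right)} = \frac{106897}{16}$ ($D{\left(s \right)} = -2 + \left(3 + \left(\left(\frac{1}{4} + \frac{1}{8} \cdot 4\right) - \frac{171}{2}\right)\right)^{2} = -2 + \left(3 + \left(\left(\frac{1}{4} + \frac{1}{2}\right) - \frac{171}{2}\right)\right)^{2} = -2 + \left(3 + \left(\frac{3}{4} - \frac{171}{2}\right)\right)^{2} = -2 + \left(3 - \frac{339}{4}\right)^{2} = -2 + \left(- \frac{327}{4}\right)^{2} = -2 + \frac{106929}{16} = \frac{106897}{16}$)
$- 21 D{\left(-6 \right)} - 42 = \left(-21\right) \frac{106897}{16} - 42 = - \frac{2244837}{16} - 42 = - \frac{2245509}{16}$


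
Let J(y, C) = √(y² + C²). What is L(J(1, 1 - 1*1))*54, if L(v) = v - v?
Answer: 0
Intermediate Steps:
J(y, C) = √(C² + y²)
L(v) = 0
L(J(1, 1 - 1*1))*54 = 0*54 = 0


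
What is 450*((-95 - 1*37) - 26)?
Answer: -71100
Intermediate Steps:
450*((-95 - 1*37) - 26) = 450*((-95 - 37) - 26) = 450*(-132 - 26) = 450*(-158) = -71100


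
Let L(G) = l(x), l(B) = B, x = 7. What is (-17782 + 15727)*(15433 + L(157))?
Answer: -31729200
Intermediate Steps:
L(G) = 7
(-17782 + 15727)*(15433 + L(157)) = (-17782 + 15727)*(15433 + 7) = -2055*15440 = -31729200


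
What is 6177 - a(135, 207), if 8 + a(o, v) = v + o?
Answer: 5843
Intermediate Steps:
a(o, v) = -8 + o + v (a(o, v) = -8 + (v + o) = -8 + (o + v) = -8 + o + v)
6177 - a(135, 207) = 6177 - (-8 + 135 + 207) = 6177 - 1*334 = 6177 - 334 = 5843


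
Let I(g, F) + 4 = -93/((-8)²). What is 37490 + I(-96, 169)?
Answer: 2399011/64 ≈ 37485.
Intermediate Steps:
I(g, F) = -349/64 (I(g, F) = -4 - 93/((-8)²) = -4 - 93/64 = -349/64)
37490 + I(-96, 169) = 37490 - 349/64 = 2399011/64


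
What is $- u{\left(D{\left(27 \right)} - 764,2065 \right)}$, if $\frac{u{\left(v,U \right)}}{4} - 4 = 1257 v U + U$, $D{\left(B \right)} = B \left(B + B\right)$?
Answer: $-7205685356$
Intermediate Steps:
$D{\left(B \right)} = 2 B^{2}$ ($D{\left(B \right)} = B 2 B = 2 B^{2}$)
$u{\left(v,U \right)} = 16 + 4 U + 5028 U v$ ($u{\left(v,U \right)} = 16 + 4 \left(1257 v U + U\right) = 16 + 4 \left(1257 U v + U\right) = 16 + 4 \left(U + 1257 U v\right) = 16 + \left(4 U + 5028 U v\right) = 16 + 4 U + 5028 U v$)
$- u{\left(D{\left(27 \right)} - 764,2065 \right)} = - (16 + 4 \cdot 2065 + 5028 \cdot 2065 \left(2 \cdot 27^{2} - 764\right)) = - (16 + 8260 + 5028 \cdot 2065 \left(2 \cdot 729 - 764\right)) = - (16 + 8260 + 5028 \cdot 2065 \left(1458 - 764\right)) = - (16 + 8260 + 5028 \cdot 2065 \cdot 694) = - (16 + 8260 + 7205677080) = \left(-1\right) 7205685356 = -7205685356$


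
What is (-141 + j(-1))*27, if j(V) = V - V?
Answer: -3807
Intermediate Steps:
j(V) = 0
(-141 + j(-1))*27 = (-141 + 0)*27 = -141*27 = -3807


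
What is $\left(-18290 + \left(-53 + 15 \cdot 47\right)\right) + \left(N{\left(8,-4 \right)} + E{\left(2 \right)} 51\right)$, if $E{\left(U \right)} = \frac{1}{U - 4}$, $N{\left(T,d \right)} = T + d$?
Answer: $- \frac{35319}{2} \approx -17660.0$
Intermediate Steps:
$E{\left(U \right)} = \frac{1}{-4 + U}$
$\left(-18290 + \left(-53 + 15 \cdot 47\right)\right) + \left(N{\left(8,-4 \right)} + E{\left(2 \right)} 51\right) = \left(-18290 + \left(-53 + 15 \cdot 47\right)\right) + \left(\left(8 - 4\right) + \frac{1}{-4 + 2} \cdot 51\right) = \left(-18290 + \left(-53 + 705\right)\right) + \left(4 + \frac{1}{-2} \cdot 51\right) = \left(-18290 + 652\right) + \left(4 - \frac{51}{2}\right) = -17638 + \left(4 - \frac{51}{2}\right) = -17638 - \frac{43}{2} = - \frac{35319}{2}$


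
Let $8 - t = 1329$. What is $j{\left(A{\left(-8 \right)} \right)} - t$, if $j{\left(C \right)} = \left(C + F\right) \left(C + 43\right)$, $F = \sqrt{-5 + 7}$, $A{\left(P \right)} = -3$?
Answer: $1201 + 40 \sqrt{2} \approx 1257.6$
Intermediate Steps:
$F = \sqrt{2} \approx 1.4142$
$t = -1321$ ($t = 8 - 1329 = -1321$)
$j{\left(C \right)} = \left(43 + C\right) \left(C + \sqrt{2}\right)$ ($j{\left(C \right)} = \left(C + \sqrt{2}\right) \left(C + 43\right) = \left(C + \sqrt{2}\right) \left(43 + C\right) = \left(43 + C\right) \left(C + \sqrt{2}\right)$)
$j{\left(A{\left(-8 \right)} \right)} - t = \left(\left(-3\right)^{2} + 43 \left(-3\right) + 43 \sqrt{2} - 3 \sqrt{2}\right) - -1321 = \left(9 - 129 + 43 \sqrt{2} - 3 \sqrt{2}\right) + 1321 = \left(-120 + 40 \sqrt{2}\right) + 1321 = 1201 + 40 \sqrt{2}$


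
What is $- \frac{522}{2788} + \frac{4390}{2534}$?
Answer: $\frac{2729143}{1766198} \approx 1.5452$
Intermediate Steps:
$- \frac{522}{2788} + \frac{4390}{2534} = \left(-522\right) \frac{1}{2788} + 4390 \cdot \frac{1}{2534} = - \frac{261}{1394} + \frac{2195}{1267} = \frac{2729143}{1766198}$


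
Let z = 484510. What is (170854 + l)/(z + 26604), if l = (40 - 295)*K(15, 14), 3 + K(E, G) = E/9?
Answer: 85597/255557 ≈ 0.33494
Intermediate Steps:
K(E, G) = -3 + E/9
l = 340 (l = (40 - 295)*(-3 + (1/9)*15) = -255*(-3 + 5/3) = -255*(-4/3) = 340)
(170854 + l)/(z + 26604) = (170854 + 340)/(484510 + 26604) = 171194/511114 = 171194*(1/511114) = 85597/255557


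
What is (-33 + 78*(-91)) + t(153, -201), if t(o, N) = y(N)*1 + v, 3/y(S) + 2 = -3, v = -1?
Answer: -35663/5 ≈ -7132.6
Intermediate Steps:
y(S) = -⅗ (y(S) = 3/(-2 - 3) = 3/(-5) = 3*(-⅕) = -⅗)
t(o, N) = -8/5 (t(o, N) = -⅗*1 - 1 = -⅗ - 1 = -8/5)
(-33 + 78*(-91)) + t(153, -201) = (-33 + 78*(-91)) - 8/5 = (-33 - 7098) - 8/5 = -7131 - 8/5 = -35663/5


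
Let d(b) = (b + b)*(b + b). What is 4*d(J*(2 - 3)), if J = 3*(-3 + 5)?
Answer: 576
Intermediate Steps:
J = 6 (J = 3*2 = 6)
d(b) = 4*b² (d(b) = (2*b)*(2*b) = 4*b²)
4*d(J*(2 - 3)) = 4*(4*(6*(2 - 3))²) = 4*(4*(6*(-1))²) = 4*(4*(-6)²) = 4*(4*36) = 4*144 = 576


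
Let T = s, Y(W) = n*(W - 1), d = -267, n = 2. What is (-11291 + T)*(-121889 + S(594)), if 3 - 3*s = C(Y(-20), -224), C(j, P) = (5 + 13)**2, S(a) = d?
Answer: 1392334088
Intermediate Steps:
Y(W) = -2 + 2*W (Y(W) = 2*(W - 1) = 2*(-1 + W) = -2 + 2*W)
S(a) = -267
C(j, P) = 324 (C(j, P) = 18**2 = 324)
s = -107 (s = 1 - 1/3*324 = 1 - 108 = -107)
T = -107
(-11291 + T)*(-121889 + S(594)) = (-11291 - 107)*(-121889 - 267) = -11398*(-122156) = 1392334088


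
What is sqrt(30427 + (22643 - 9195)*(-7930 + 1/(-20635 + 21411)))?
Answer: 2*I*sqrt(250778537265)/97 ≈ 10325.0*I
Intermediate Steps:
sqrt(30427 + (22643 - 9195)*(-7930 + 1/(-20635 + 21411))) = sqrt(30427 + 13448*(-7930 + 1/776)) = sqrt(30427 + 13448*(-6153679/776)) = sqrt(30427 - 10344334399/97) = sqrt(-10341382980/97) = 2*I*sqrt(250778537265)/97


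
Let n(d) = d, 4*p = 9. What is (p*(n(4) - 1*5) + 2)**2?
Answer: 1/16 ≈ 0.062500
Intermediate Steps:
p = 9/4 (p = (1/4)*9 = 9/4 ≈ 2.2500)
(p*(n(4) - 1*5) + 2)**2 = (9*(4 - 1*5)/4 + 2)**2 = (9*(4 - 5)/4 + 2)**2 = ((9/4)*(-1) + 2)**2 = (-9/4 + 2)**2 = (-1/4)**2 = 1/16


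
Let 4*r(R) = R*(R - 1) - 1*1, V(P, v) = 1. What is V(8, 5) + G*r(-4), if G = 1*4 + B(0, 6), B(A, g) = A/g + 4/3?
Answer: 79/3 ≈ 26.333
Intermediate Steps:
r(R) = -¼ + R*(-1 + R)/4 (r(R) = (R*(R - 1) - 1*1)/4 = (R*(-1 + R) - 1)/4 = (-1 + R*(-1 + R))/4 = -¼ + R*(-1 + R)/4)
B(A, g) = 4/3 + A/g (B(A, g) = A/g + 4*(⅓) = A/g + 4/3 = 4/3 + A/g)
G = 16/3 (G = 1*4 + (4/3 + 0/6) = 4 + (4/3 + 0*(⅙)) = 4 + (4/3 + 0) = 4 + 4/3 = 16/3 ≈ 5.3333)
V(8, 5) + G*r(-4) = 1 + 16*(-¼ - ¼*(-4) + (¼)*(-4)²)/3 = 1 + 16*(-¼ + 1 + (¼)*16)/3 = 1 + 16*(-¼ + 1 + 4)/3 = 1 + (16/3)*(19/4) = 1 + 76/3 = 79/3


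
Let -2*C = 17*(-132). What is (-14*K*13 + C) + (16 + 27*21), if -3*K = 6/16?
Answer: 6911/4 ≈ 1727.8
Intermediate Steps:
C = 1122 (C = -17*(-132)/2 = -½*(-2244) = 1122)
K = -⅛ (K = -2/16 = -⅓*3/8 = -⅛ ≈ -0.12500)
(-14*K*13 + C) + (16 + 27*21) = (-14*(-⅛)*13 + 1122) + (16 + 27*21) = ((7/4)*13 + 1122) + (16 + 567) = (91/4 + 1122) + 583 = 4579/4 + 583 = 6911/4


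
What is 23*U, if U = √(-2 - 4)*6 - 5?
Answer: -115 + 138*I*√6 ≈ -115.0 + 338.03*I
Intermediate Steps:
U = -5 + 6*I*√6 (U = √(-6)*6 - 5 = (I*√6)*6 - 5 = 6*I*√6 - 5 = -5 + 6*I*√6 ≈ -5.0 + 14.697*I)
23*U = 23*(-5 + 6*I*√6) = -115 + 138*I*√6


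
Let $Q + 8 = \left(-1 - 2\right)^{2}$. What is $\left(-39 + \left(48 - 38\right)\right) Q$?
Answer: $-29$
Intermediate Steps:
$Q = 1$ ($Q = -8 + \left(-1 - 2\right)^{2} = -8 + \left(-3\right)^{2} = -8 + 9 = 1$)
$\left(-39 + \left(48 - 38\right)\right) Q = \left(-39 + \left(48 - 38\right)\right) 1 = \left(-39 + 10\right) 1 = \left(-29\right) 1 = -29$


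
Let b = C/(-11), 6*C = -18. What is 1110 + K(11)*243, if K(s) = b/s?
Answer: 135039/121 ≈ 1116.0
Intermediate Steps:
C = -3 (C = (⅙)*(-18) = -3)
b = 3/11 (b = -3/(-11) = -3*(-1/11) = 3/11 ≈ 0.27273)
K(s) = 3/(11*s)
1110 + K(11)*243 = 1110 + ((3/11)/11)*243 = 1110 + ((3/11)*(1/11))*243 = 1110 + (3/121)*243 = 1110 + 729/121 = 135039/121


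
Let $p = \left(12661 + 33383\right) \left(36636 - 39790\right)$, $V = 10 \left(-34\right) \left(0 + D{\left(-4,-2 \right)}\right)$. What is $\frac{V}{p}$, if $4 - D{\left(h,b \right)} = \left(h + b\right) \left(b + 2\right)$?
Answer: $\frac{170}{18152847} \approx 9.3649 \cdot 10^{-6}$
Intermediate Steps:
$D{\left(h,b \right)} = 4 - \left(2 + b\right) \left(b + h\right)$ ($D{\left(h,b \right)} = 4 - \left(h + b\right) \left(b + 2\right) = 4 - \left(b + h\right) \left(2 + b\right) = 4 - \left(2 + b\right) \left(b + h\right)$)
$V = -1360$ ($V = 10 \left(-34\right) \left(0 - \left(-12 + 8\right)\right) = - 340 \left(0 + \left(4 - 4 + 4 + 8 - 8\right)\right) = - 340 \left(0 + 4\right) = \left(-340\right) 4 = -1360$)
$p = -145222776$ ($p = 46044 \left(-3154\right) = -145222776$)
$\frac{V}{p} = - \frac{1360}{-145222776} = \left(-1360\right) \left(- \frac{1}{145222776}\right) = \frac{170}{18152847}$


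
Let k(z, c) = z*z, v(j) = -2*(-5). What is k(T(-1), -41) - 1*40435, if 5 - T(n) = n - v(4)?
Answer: -40179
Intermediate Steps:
v(j) = 10
T(n) = 15 - n (T(n) = 5 - (n - 1*10) = 5 - (n - 10) = 5 - (-10 + n) = 5 + (10 - n) = 15 - n)
k(z, c) = z²
k(T(-1), -41) - 1*40435 = (15 - 1*(-1))² - 1*40435 = (15 + 1)² - 40435 = 16² - 40435 = 256 - 40435 = -40179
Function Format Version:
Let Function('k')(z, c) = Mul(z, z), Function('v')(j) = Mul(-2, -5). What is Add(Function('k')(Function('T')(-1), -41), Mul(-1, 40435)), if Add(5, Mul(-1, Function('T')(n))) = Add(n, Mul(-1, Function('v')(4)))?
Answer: -40179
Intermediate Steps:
Function('v')(j) = 10
Function('T')(n) = Add(15, Mul(-1, n)) (Function('T')(n) = Add(5, Mul(-1, Add(n, Mul(-1, 10)))) = Add(5, Mul(-1, Add(n, -10))) = Add(5, Mul(-1, Add(-10, n))) = Add(5, Add(10, Mul(-1, n))) = Add(15, Mul(-1, n)))
Function('k')(z, c) = Pow(z, 2)
Add(Function('k')(Function('T')(-1), -41), Mul(-1, 40435)) = Add(Pow(Add(15, Mul(-1, -1)), 2), Mul(-1, 40435)) = Add(Pow(Add(15, 1), 2), -40435) = Add(Pow(16, 2), -40435) = Add(256, -40435) = -40179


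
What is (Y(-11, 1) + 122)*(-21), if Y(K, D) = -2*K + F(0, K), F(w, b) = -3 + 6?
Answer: -3087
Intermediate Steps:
F(w, b) = 3
Y(K, D) = 3 - 2*K (Y(K, D) = -2*K + 3 = 3 - 2*K)
(Y(-11, 1) + 122)*(-21) = ((3 - 2*(-11)) + 122)*(-21) = ((3 + 22) + 122)*(-21) = (25 + 122)*(-21) = 147*(-21) = -3087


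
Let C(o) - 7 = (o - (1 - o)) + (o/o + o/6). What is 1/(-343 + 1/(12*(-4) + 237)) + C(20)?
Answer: 9788159/194478 ≈ 50.330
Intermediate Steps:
C(o) = 7 + 13*o/6 (C(o) = 7 + ((o - (1 - o)) + (o/o + o/6)) = 7 + ((o + (-1 + o)) + (1 + o*(1/6))) = 7 + ((-1 + 2*o) + (1 + o/6)) = 7 + 13*o/6)
1/(-343 + 1/(12*(-4) + 237)) + C(20) = 1/(-343 + 1/(12*(-4) + 237)) + (7 + (13/6)*20) = 1/(-343 + 1/(-48 + 237)) + (7 + 130/3) = 1/(-343 + 1/189) + 151/3 = 1/(-64826/189) + 151/3 = -189/64826 + 151/3 = 9788159/194478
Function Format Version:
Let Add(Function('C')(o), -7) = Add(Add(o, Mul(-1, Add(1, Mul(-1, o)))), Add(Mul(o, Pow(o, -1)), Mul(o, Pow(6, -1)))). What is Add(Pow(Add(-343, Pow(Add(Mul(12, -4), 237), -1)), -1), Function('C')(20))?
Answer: Rational(9788159, 194478) ≈ 50.330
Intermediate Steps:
Function('C')(o) = Add(7, Mul(Rational(13, 6), o)) (Function('C')(o) = Add(7, Add(Add(o, Mul(-1, Add(1, Mul(-1, o)))), Add(Mul(o, Pow(o, -1)), Mul(o, Pow(6, -1))))) = Add(7, Add(Add(o, Add(-1, o)), Add(1, Mul(o, Rational(1, 6))))) = Add(7, Add(Add(-1, Mul(2, o)), Add(1, Mul(Rational(1, 6), o)))) = Add(7, Mul(Rational(13, 6), o)))
Add(Pow(Add(-343, Pow(Add(Mul(12, -4), 237), -1)), -1), Function('C')(20)) = Add(Pow(Add(-343, Pow(Add(Mul(12, -4), 237), -1)), -1), Add(7, Mul(Rational(13, 6), 20))) = Add(Pow(Add(-343, Pow(Add(-48, 237), -1)), -1), Add(7, Rational(130, 3))) = Add(Pow(Add(-343, Pow(189, -1)), -1), Rational(151, 3)) = Add(Pow(Add(-343, Rational(1, 189)), -1), Rational(151, 3)) = Add(Pow(Rational(-64826, 189), -1), Rational(151, 3)) = Add(Rational(-189, 64826), Rational(151, 3)) = Rational(9788159, 194478)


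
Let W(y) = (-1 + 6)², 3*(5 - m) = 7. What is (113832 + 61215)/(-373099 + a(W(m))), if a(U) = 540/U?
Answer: -875235/1865387 ≈ -0.46920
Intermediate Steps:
m = 8/3 (m = 5 - ⅓*7 = 5 - 7/3 = 8/3 ≈ 2.6667)
W(y) = 25 (W(y) = 5² = 25)
(113832 + 61215)/(-373099 + a(W(m))) = (113832 + 61215)/(-373099 + 540/25) = 175047/(-373099 + 540*(1/25)) = 175047/(-373099 + 108/5) = 175047/(-1865387/5) = 175047*(-5/1865387) = -875235/1865387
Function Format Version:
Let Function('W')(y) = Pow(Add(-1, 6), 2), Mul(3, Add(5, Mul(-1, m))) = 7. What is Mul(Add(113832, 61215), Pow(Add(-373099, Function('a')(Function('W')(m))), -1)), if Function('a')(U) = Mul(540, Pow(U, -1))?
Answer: Rational(-875235, 1865387) ≈ -0.46920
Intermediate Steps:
m = Rational(8, 3) (m = Add(5, Mul(Rational(-1, 3), 7)) = Add(5, Rational(-7, 3)) = Rational(8, 3) ≈ 2.6667)
Function('W')(y) = 25 (Function('W')(y) = Pow(5, 2) = 25)
Mul(Add(113832, 61215), Pow(Add(-373099, Function('a')(Function('W')(m))), -1)) = Mul(Add(113832, 61215), Pow(Add(-373099, Mul(540, Pow(25, -1))), -1)) = Mul(175047, Pow(Add(-373099, Mul(540, Rational(1, 25))), -1)) = Mul(175047, Pow(Add(-373099, Rational(108, 5)), -1)) = Mul(175047, Pow(Rational(-1865387, 5), -1)) = Mul(175047, Rational(-5, 1865387)) = Rational(-875235, 1865387)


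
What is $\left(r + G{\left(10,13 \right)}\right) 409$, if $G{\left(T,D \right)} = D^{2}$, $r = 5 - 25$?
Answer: $60941$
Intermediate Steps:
$r = -20$ ($r = 5 - 25 = -20$)
$\left(r + G{\left(10,13 \right)}\right) 409 = \left(-20 + 13^{2}\right) 409 = \left(-20 + 169\right) 409 = 149 \cdot 409 = 60941$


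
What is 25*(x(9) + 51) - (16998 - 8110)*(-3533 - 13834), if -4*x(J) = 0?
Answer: 154359171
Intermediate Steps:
x(J) = 0 (x(J) = -1/4*0 = 0)
25*(x(9) + 51) - (16998 - 8110)*(-3533 - 13834) = 25*(0 + 51) - (16998 - 8110)*(-3533 - 13834) = 25*51 - 8888*(-17367) = 1275 - 1*(-154357896) = 1275 + 154357896 = 154359171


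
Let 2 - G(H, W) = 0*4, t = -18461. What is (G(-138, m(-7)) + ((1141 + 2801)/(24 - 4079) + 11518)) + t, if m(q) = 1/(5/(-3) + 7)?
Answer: -28149697/4055 ≈ -6942.0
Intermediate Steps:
m(q) = 3/16 (m(q) = 1/(5*(-⅓) + 7) = 1/(-5/3 + 7) = 1/(16/3) = 3/16)
G(H, W) = 2 (G(H, W) = 2 - 0*4 = 2 - 1*0 = 2 + 0 = 2)
(G(-138, m(-7)) + ((1141 + 2801)/(24 - 4079) + 11518)) + t = (2 + ((1141 + 2801)/(24 - 4079) + 11518)) - 18461 = (2 + (3942/(-4055) + 11518)) - 18461 = (2 + (3942*(-1/4055) + 11518)) - 18461 = (2 + (-3942/4055 + 11518)) - 18461 = (2 + 46701548/4055) - 18461 = 46709658/4055 - 18461 = -28149697/4055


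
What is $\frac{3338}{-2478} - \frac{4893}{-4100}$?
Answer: $- \frac{780473}{5079900} \approx -0.15364$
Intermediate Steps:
$\frac{3338}{-2478} - \frac{4893}{-4100} = 3338 \left(- \frac{1}{2478}\right) - - \frac{4893}{4100} = - \frac{1669}{1239} + \frac{4893}{4100} = - \frac{780473}{5079900}$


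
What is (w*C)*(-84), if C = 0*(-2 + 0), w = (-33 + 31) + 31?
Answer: 0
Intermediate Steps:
w = 29 (w = -2 + 31 = 29)
C = 0 (C = 0*(-2) = 0)
(w*C)*(-84) = (29*0)*(-84) = 0*(-84) = 0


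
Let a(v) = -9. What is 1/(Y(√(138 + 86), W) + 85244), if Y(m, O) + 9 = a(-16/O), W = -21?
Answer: 1/85226 ≈ 1.1734e-5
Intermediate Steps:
Y(m, O) = -18 (Y(m, O) = -9 - 9 = -18)
1/(Y(√(138 + 86), W) + 85244) = 1/(-18 + 85244) = 1/85226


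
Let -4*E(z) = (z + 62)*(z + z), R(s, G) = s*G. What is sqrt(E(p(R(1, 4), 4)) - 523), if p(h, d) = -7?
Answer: I*sqrt(1322)/2 ≈ 18.18*I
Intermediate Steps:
R(s, G) = G*s
E(z) = -z*(62 + z)/2 (E(z) = -(z + 62)*(z + z)/4 = -(62 + z)*2*z/4 = -z*(62 + z)/2)
sqrt(E(p(R(1, 4), 4)) - 523) = sqrt(-1/2*(-7)*(62 - 7) - 523) = sqrt(-1/2*(-7)*55 - 523) = sqrt(385/2 - 523) = sqrt(-661/2) = I*sqrt(1322)/2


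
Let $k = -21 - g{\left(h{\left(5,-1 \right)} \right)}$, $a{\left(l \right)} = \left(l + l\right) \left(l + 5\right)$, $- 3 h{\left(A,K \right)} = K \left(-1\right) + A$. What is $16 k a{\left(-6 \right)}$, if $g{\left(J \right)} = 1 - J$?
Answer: $-4608$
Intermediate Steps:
$h{\left(A,K \right)} = - \frac{A}{3} + \frac{K}{3}$ ($h{\left(A,K \right)} = - \frac{K \left(-1\right) + A}{3} = - \frac{- K + A}{3} = - \frac{A - K}{3} = - \frac{A}{3} + \frac{K}{3}$)
$a{\left(l \right)} = 2 l \left(5 + l\right)$
$k = -24$ ($k = -21 - \left(1 - \left(\left(- \frac{1}{3}\right) 5 + \frac{1}{3} \left(-1\right)\right)\right) = -21 - \left(1 - \left(- \frac{5}{3} - \frac{1}{3}\right)\right) = -21 - \left(1 - -2\right) = -21 - \left(1 + 2\right) = -21 - 3 = -24$)
$16 k a{\left(-6 \right)} = 16 \left(-24\right) 2 \left(-6\right) \left(5 - 6\right) = - 384 \cdot 2 \left(-6\right) \left(-1\right) = \left(-384\right) 12 = -4608$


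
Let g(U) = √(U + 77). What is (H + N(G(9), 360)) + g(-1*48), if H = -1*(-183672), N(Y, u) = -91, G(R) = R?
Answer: 183581 + √29 ≈ 1.8359e+5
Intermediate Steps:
g(U) = √(77 + U)
H = 183672
(H + N(G(9), 360)) + g(-1*48) = (183672 - 91) + √(77 - 1*48) = 183581 + √(77 - 48) = 183581 + √29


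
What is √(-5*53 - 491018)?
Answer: 39*I*√323 ≈ 700.92*I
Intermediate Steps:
√(-5*53 - 491018) = √(-265 - 491018) = √(-491283) = 39*I*√323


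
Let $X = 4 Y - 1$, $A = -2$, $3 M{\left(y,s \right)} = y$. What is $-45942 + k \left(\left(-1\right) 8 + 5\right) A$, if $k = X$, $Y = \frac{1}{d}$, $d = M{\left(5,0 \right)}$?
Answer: $- \frac{229668}{5} \approx -45934.0$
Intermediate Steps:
$M{\left(y,s \right)} = \frac{y}{3}$
$d = \frac{5}{3}$ ($d = \frac{1}{3} \cdot 5 = \frac{5}{3} \approx 1.6667$)
$Y = \frac{3}{5}$ ($Y = \frac{1}{\frac{5}{3}} = \frac{3}{5} \approx 0.6$)
$X = \frac{7}{5}$ ($X = 4 \cdot \frac{3}{5} - 1 = \frac{12}{5} - 1 = \frac{7}{5} \approx 1.4$)
$k = \frac{7}{5} \approx 1.4$
$-45942 + k \left(\left(-1\right) 8 + 5\right) A = -45942 + \frac{7 \left(\left(-1\right) 8 + 5\right) \left(-2\right)}{5} = -45942 + \frac{7 \left(-8 + 5\right) \left(-2\right)}{5} = -45942 + \frac{7 \left(\left(-3\right) \left(-2\right)\right)}{5} = -45942 + \frac{7}{5} \cdot 6 = -45942 + \frac{42}{5} = - \frac{229668}{5}$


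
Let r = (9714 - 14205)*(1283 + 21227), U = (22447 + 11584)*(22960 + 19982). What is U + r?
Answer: 1360266792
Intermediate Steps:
U = 1461359202 (U = 34031*42942 = 1461359202)
r = -101092410 (r = -4491*22510 = -101092410)
U + r = 1461359202 - 101092410 = 1360266792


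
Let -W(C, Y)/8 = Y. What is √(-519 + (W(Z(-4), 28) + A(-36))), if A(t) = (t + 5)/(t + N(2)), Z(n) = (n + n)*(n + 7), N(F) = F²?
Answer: I*√47490/8 ≈ 27.24*I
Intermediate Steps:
Z(n) = 2*n*(7 + n) (Z(n) = (2*n)*(7 + n) = 2*n*(7 + n))
W(C, Y) = -8*Y
A(t) = (5 + t)/(4 + t) (A(t) = (t + 5)/(t + 2²) = (5 + t)/(t + 4) = (5 + t)/(4 + t))
√(-519 + (W(Z(-4), 28) + A(-36))) = √(-519 + (-8*28 + (5 - 36)/(4 - 36))) = √(-519 + (-224 - 31/(-32))) = √(-519 + (-224 - 1/32*(-31))) = √(-519 + (-224 + 31/32)) = √(-519 - 7137/32) = √(-23745/32) = I*√47490/8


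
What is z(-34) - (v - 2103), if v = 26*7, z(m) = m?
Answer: 1887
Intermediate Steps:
v = 182
z(-34) - (v - 2103) = -34 - (182 - 2103) = -34 - 1*(-1921) = -34 + 1921 = 1887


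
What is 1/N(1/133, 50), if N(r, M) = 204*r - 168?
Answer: -133/22140 ≈ -0.0060072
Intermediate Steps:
N(r, M) = -168 + 204*r
1/N(1/133, 50) = 1/(-168 + 204/133) = 1/(-22140/133) = -133/22140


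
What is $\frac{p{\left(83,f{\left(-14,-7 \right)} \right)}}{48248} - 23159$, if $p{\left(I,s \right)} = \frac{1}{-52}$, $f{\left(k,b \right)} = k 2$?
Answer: $- \frac{58103522465}{2508896} \approx -23159.0$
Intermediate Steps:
$f{\left(k,b \right)} = 2 k$
$p{\left(I,s \right)} = - \frac{1}{52}$
$\frac{p{\left(83,f{\left(-14,-7 \right)} \right)}}{48248} - 23159 = - \frac{1}{52 \cdot 48248} - 23159 = \left(- \frac{1}{52}\right) \frac{1}{48248} - 23159 = - \frac{1}{2508896} - 23159 = - \frac{58103522465}{2508896}$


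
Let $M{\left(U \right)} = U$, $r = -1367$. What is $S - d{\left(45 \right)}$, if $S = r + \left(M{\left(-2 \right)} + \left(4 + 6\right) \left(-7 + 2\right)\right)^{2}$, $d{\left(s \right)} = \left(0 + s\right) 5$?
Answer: $1112$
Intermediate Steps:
$d{\left(s \right)} = 5 s$ ($d{\left(s \right)} = s 5 = 5 s$)
$S = 1337$ ($S = -1367 + \left(-2 + \left(4 + 6\right) \left(-7 + 2\right)\right)^{2} = -1367 + \left(-2 + 10 \left(-5\right)\right)^{2} = -1367 + \left(-2 - 50\right)^{2} = -1367 + \left(-52\right)^{2} = -1367 + 2704 = 1337$)
$S - d{\left(45 \right)} = 1337 - 5 \cdot 45 = 1337 - 225 = 1112$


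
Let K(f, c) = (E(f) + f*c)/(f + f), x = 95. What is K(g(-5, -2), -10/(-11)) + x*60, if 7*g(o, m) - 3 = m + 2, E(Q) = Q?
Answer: 125421/22 ≈ 5701.0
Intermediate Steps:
g(o, m) = 5/7 + m/7 (g(o, m) = 3/7 + (m + 2)/7 = 3/7 + (2 + m)/7 = 3/7 + (2/7 + m/7) = 5/7 + m/7)
K(f, c) = (f + c*f)/(2*f) (K(f, c) = (f + f*c)/(f + f) = (f + c*f)/((2*f)) = (f + c*f)*(1/(2*f)) = (f + c*f)/(2*f))
K(g(-5, -2), -10/(-11)) + x*60 = (½ + (-10/(-11))/2) + 95*60 = (½ + (-10*(-1/11))/2) + 5700 = (½ + (½)*(10/11)) + 5700 = (½ + 5/11) + 5700 = 21/22 + 5700 = 125421/22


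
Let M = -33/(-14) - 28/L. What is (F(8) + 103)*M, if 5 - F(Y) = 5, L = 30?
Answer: 30797/210 ≈ 146.65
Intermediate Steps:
F(Y) = 0 (F(Y) = 5 - 1*5 = 5 - 5 = 0)
M = 299/210 (M = -33/(-14) - 28/30 = -33*(-1/14) - 28*1/30 = 33/14 - 14/15 = 299/210 ≈ 1.4238)
(F(8) + 103)*M = (0 + 103)*(299/210) = 103*(299/210) = 30797/210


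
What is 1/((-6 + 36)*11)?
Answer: 1/330 ≈ 0.0030303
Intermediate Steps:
1/((-6 + 36)*11) = 1/(30*11) = 1/330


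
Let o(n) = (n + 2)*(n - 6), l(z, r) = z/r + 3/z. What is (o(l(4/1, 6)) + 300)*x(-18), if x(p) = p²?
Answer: 368505/4 ≈ 92126.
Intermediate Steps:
l(z, r) = 3/z + z/r
o(n) = (-6 + n)*(2 + n) (o(n) = (2 + n)*(-6 + n) = (-6 + n)*(2 + n))
(o(l(4/1, 6)) + 300)*x(-18) = ((-12 + (3/((4/1)) + (4/1)/6)² - 4*(3/((4/1)) + (4/1)/6)) + 300)*(-18)² = ((-12 + (3/((4*1)) + (4*1)*(⅙))² - 4*(3/((4*1)) + (4*1)*(⅙))) + 300)*324 = ((-12 + (3/4 + 4*(⅙))² - 4*(3/4 + 4*(⅙))) + 300)*324 = ((-12 + (3*(¼) + ⅔)² - 4*(3*(¼) + ⅔)) + 300)*324 = ((-12 + (¾ + ⅔)² - 4*(¾ + ⅔)) + 300)*324 = ((-12 + (17/12)² - 4*17/12) + 300)*324 = ((-12 + 289/144 - 17/3) + 300)*324 = (-2255/144 + 300)*324 = (40945/144)*324 = 368505/4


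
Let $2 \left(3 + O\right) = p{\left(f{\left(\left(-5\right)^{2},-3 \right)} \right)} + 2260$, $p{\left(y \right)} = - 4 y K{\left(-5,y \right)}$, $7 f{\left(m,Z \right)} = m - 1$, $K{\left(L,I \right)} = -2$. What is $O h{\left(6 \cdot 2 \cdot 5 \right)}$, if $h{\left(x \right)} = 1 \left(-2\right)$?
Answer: $- \frac{15970}{7} \approx -2281.4$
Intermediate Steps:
$f{\left(m,Z \right)} = - \frac{1}{7} + \frac{m}{7}$ ($f{\left(m,Z \right)} = \frac{m - 1}{7} = \frac{-1 + m}{7} = - \frac{1}{7} + \frac{m}{7}$)
$p{\left(y \right)} = 8 y$ ($p{\left(y \right)} = - 4 y \left(-2\right) = 8 y$)
$h{\left(x \right)} = -2$
$O = \frac{7985}{7}$ ($O = -3 + \frac{8 \left(- \frac{1}{7} + \frac{\left(-5\right)^{2}}{7}\right) + 2260}{2} = -3 + \frac{8 \left(- \frac{1}{7} + \frac{1}{7} \cdot 25\right) + 2260}{2} = -3 + \frac{8 \left(- \frac{1}{7} + \frac{25}{7}\right) + 2260}{2} = -3 + \frac{8 \cdot \frac{24}{7} + 2260}{2} = -3 + \frac{\frac{192}{7} + 2260}{2} = -3 + \frac{1}{2} \cdot \frac{16012}{7} = -3 + \frac{8006}{7} = \frac{7985}{7} \approx 1140.7$)
$O h{\left(6 \cdot 2 \cdot 5 \right)} = \frac{7985}{7} \left(-2\right) = - \frac{15970}{7}$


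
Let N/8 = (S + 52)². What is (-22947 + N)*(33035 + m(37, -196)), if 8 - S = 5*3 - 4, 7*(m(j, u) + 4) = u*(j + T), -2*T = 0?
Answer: -119629305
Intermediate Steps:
T = 0 (T = -½*0 = 0)
m(j, u) = -4 + j*u/7 (m(j, u) = -4 + (u*(j + 0))/7 = -4 + (u*j)/7 = -4 + (j*u)/7 = -4 + j*u/7)
S = -3 (S = 8 - (5*3 - 4) = 8 - (15 - 4) = 8 - 1*11 = 8 - 11 = -3)
N = 19208 (N = 8*(-3 + 52)² = 8*49² = 8*2401 = 19208)
(-22947 + N)*(33035 + m(37, -196)) = (-22947 + 19208)*(33035 + (-4 + (⅐)*37*(-196))) = -3739*(33035 + (-4 - 1036)) = -3739*(33035 - 1040) = -3739*31995 = -119629305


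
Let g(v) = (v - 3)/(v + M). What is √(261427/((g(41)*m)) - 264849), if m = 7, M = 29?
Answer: 2*I*√17693731/19 ≈ 442.78*I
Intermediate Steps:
g(v) = (-3 + v)/(29 + v) (g(v) = (v - 3)/(v + 29) = (-3 + v)/(29 + v))
√(261427/((g(41)*m)) - 264849) = √(261427/((((-3 + 41)/(29 + 41))*7)) - 264849) = √(261427/(((38/70)*7)) - 264849) = √(261427/((((1/70)*38)*7)) - 264849) = √(261427/(((19/35)*7)) - 264849) = √(261427/(19/5) - 264849) = √(261427*(5/19) - 264849) = √(1307135/19 - 264849) = √(-3724996/19) = 2*I*√17693731/19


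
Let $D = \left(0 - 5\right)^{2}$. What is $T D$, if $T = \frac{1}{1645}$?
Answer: $\frac{5}{329} \approx 0.015198$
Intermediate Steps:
$D = 25$ ($D = \left(-5\right)^{2} = 25$)
$T = \frac{1}{1645} \approx 0.0006079$
$T D = \frac{1}{1645} \cdot 25 = \frac{5}{329}$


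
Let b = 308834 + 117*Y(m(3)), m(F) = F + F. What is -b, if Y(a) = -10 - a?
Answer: -306962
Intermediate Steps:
m(F) = 2*F
b = 306962 (b = 308834 + 117*(-10 - 2*3) = 308834 + 117*(-10 - 1*6) = 308834 + 117*(-10 - 6) = 308834 + 117*(-16) = 308834 - 1872 = 306962)
-b = -1*306962 = -306962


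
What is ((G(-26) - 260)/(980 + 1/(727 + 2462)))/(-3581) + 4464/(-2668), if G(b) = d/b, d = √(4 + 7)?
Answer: -12489067667136/7464674739467 + 3189*√11/290976826426 ≈ -1.6731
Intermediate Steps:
d = √11 ≈ 3.3166
G(b) = √11/b
((G(-26) - 260)/(980 + 1/(727 + 2462)))/(-3581) + 4464/(-2668) = ((√11/(-26) - 260)/(980 + 1/(727 + 2462)))/(-3581) + 4464/(-2668) = ((√11*(-1/26) - 260)/(980 + 1/3189))*(-1/3581) + 4464*(-1/2668) = ((-√11/26 - 260)/(980 + 1/3189))*(-1/3581) - 1116/667 = ((-260 - √11/26)/(3125221/3189))*(-1/3581) - 1116/667 = ((-260 - √11/26)*(3189/3125221))*(-1/3581) - 1116/667 = (-829140/3125221 - 3189*√11/81255746)*(-1/3581) - 1116/667 = (829140/11191416401 + 3189*√11/290976826426) - 1116/667 = -12489067667136/7464674739467 + 3189*√11/290976826426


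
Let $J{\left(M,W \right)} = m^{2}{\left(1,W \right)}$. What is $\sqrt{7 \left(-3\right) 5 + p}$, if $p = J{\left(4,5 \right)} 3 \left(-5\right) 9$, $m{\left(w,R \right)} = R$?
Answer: $2 i \sqrt{870} \approx 58.992 i$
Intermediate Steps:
$J{\left(M,W \right)} = W^{2}$
$p = -3375$ ($p = 5^{2} \cdot 3 \left(-5\right) 9 = 25 \cdot 3 \left(-5\right) 9 = 75 \left(-5\right) 9 = \left(-375\right) 9 = -3375$)
$\sqrt{7 \left(-3\right) 5 + p} = \sqrt{7 \left(-3\right) 5 - 3375} = \sqrt{\left(-21\right) 5 - 3375} = \sqrt{-105 - 3375} = \sqrt{-3480} = 2 i \sqrt{870}$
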